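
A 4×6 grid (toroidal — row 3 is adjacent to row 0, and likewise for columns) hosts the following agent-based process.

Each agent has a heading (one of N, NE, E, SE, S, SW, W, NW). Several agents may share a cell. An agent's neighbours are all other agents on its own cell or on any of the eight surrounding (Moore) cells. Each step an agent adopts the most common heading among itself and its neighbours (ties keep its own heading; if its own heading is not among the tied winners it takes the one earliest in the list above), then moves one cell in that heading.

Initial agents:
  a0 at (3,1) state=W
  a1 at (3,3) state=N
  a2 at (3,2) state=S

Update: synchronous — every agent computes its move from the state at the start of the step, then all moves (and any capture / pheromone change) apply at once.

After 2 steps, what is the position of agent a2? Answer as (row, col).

t=1: a0@(3,0):W a1@(2,3):N a2@(0,2):S
t=2: a0@(3,5):W a1@(1,3):N a2@(1,2):S

(1, 2)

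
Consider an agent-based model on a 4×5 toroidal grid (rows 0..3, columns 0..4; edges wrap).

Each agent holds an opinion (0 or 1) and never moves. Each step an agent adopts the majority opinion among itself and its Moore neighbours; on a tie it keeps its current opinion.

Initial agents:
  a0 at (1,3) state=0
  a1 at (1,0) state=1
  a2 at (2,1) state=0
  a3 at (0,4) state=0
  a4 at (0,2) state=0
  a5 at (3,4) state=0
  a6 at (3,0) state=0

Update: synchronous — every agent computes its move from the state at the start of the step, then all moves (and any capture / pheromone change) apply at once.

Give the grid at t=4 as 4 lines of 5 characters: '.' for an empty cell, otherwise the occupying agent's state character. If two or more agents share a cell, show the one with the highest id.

..0.0
0..0.
.0...
0...0

t=1: a0@(1,3):0 a1@(1,0):0 a2@(2,1):0 a3@(0,4):0 a4@(0,2):0 a5@(3,4):0 a6@(3,0):0
t=2: (unchanged — steady state)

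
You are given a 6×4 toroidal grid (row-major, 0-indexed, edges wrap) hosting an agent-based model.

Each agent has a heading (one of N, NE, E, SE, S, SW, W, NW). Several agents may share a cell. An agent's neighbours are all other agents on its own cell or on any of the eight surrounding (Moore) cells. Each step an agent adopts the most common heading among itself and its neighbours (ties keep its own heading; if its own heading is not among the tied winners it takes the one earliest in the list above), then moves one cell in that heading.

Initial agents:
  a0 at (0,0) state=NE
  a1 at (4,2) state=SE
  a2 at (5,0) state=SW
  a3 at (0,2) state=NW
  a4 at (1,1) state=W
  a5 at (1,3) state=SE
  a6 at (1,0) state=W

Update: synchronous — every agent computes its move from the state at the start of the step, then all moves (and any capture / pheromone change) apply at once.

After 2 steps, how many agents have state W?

5

t=1: a0@(0,3):W a1@(5,3):SE a2@(0,3):SW a3@(5,1):NW a4@(1,0):W a5@(2,0):SE a6@(1,3):W
t=2: a0@(0,2):W a1@(0,0):SE a2@(0,2):W a3@(4,0):NW a4@(1,3):W a5@(2,3):W a6@(1,2):W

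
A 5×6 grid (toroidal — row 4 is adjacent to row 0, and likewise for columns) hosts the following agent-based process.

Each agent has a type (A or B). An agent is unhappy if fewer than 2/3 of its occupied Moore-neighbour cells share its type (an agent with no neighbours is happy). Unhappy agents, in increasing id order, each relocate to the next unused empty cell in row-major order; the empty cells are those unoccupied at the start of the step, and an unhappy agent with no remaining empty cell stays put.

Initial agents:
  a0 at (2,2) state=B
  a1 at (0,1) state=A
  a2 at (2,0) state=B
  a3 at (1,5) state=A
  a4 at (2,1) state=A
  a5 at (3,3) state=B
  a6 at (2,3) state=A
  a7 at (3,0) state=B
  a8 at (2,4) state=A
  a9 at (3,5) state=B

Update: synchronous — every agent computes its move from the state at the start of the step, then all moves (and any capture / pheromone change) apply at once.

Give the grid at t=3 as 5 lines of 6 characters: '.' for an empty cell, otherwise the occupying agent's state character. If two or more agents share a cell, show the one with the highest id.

BABAAB
AA....
....B.
B.....
......

t=1: a0@(0,0):B a1@(0,1):A a2@(0,2):B a3@(0,3):A a4@(0,4):A a5@(0,5):B a6@(1,0):A a7@(3,0):B a8@(1,1):A a9@(3,5):B
t=2: a0@(1,2):B a1@(1,3):A a2@(1,4):B a3@(1,5):A a4@(2,0):A a5@(2,1):B a6@(2,2):A a7@(3,0):B a8@(2,3):A a9@(3,5):B
t=3: a0@(0,0):B a1@(0,1):A a2@(0,2):B a3@(0,3):A a4@(0,4):A a5@(0,5):B a6@(1,0):A a7@(3,0):B a8@(1,1):A a9@(2,4):B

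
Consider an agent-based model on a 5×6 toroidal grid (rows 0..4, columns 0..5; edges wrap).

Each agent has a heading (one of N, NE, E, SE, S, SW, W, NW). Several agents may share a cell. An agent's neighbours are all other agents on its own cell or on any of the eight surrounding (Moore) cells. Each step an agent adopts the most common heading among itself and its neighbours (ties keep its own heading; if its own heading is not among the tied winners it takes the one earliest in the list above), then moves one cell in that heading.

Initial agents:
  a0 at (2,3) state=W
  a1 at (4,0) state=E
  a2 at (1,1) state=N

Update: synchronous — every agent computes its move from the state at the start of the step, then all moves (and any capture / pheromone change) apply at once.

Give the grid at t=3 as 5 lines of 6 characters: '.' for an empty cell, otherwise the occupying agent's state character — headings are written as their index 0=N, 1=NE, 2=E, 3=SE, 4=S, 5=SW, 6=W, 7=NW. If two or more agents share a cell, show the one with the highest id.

......
......
6.....
.0....
...2..

t=1: a0@(2,2):W a1@(4,1):E a2@(0,1):N
t=2: a0@(2,1):W a1@(4,2):E a2@(4,1):N
t=3: a0@(2,0):W a1@(4,3):E a2@(3,1):N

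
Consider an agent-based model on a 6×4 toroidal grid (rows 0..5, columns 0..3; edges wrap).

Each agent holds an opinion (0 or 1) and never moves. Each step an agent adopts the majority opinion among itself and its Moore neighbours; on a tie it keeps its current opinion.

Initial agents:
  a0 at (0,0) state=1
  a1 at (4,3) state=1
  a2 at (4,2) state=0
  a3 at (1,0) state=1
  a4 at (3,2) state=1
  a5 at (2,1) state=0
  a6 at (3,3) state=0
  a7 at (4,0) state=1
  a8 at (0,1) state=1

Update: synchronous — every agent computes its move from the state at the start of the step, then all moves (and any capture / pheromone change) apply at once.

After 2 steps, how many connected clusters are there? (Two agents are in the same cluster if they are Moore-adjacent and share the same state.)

2

t=1: a0@(0,0):1 a1@(4,3):1 a2@(4,2):0 a3@(1,0):1 a4@(3,2):0 a5@(2,1):1 a6@(3,3):1 a7@(4,0):1 a8@(0,1):1
t=2: a0@(0,0):1 a1@(4,3):1 a2@(4,2):0 a3@(1,0):1 a4@(3,2):1 a5@(2,1):1 a6@(3,3):1 a7@(4,0):1 a8@(0,1):1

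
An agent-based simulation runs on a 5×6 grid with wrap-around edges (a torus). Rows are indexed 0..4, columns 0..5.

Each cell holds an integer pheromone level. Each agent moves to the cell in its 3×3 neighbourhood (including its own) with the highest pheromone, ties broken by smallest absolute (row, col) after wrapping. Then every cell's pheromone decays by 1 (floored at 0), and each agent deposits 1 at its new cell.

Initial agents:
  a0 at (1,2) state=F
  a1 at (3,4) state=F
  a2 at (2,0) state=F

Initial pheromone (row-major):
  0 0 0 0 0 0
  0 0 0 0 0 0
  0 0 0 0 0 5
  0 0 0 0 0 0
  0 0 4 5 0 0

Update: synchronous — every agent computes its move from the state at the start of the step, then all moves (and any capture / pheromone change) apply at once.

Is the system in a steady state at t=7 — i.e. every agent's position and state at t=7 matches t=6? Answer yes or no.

yes

t=1: a0@(0,1) a1@(2,5) a2@(2,5) | pheromone: 0 1 0 0 0 0 / 0 0 0 0 0 0 / 0 0 0 0 0 6 / 0 0 0 0 0 0 / 0 0 3 4 0 0
t=2: a0@(4,2) a1@(2,5) a2@(2,5) | pheromone: 0 0 0 0 0 0 / 0 0 0 0 0 0 / 0 0 0 0 0 7 / 0 0 0 0 0 0 / 0 0 3 3 0 0
t=3: a0@(4,2) a1@(2,5) a2@(2,5) | pheromone: 0 0 0 0 0 0 / 0 0 0 0 0 0 / 0 0 0 0 0 8 / 0 0 0 0 0 0 / 0 0 3 2 0 0
t=4: a0@(4,2) a1@(2,5) a2@(2,5) | pheromone: 0 0 0 0 0 0 / 0 0 0 0 0 0 / 0 0 0 0 0 9 / 0 0 0 0 0 0 / 0 0 3 1 0 0
t=5: a0@(4,2) a1@(2,5) a2@(2,5) | pheromone: 0 0 0 0 0 0 / 0 0 0 0 0 0 / 0 0 0 0 0 10 / 0 0 0 0 0 0 / 0 0 3 0 0 0
t=6: a0@(4,2) a1@(2,5) a2@(2,5) | pheromone: 0 0 0 0 0 0 / 0 0 0 0 0 0 / 0 0 0 0 0 11 / 0 0 0 0 0 0 / 0 0 3 0 0 0
t=7: a0@(4,2) a1@(2,5) a2@(2,5) | pheromone: 0 0 0 0 0 0 / 0 0 0 0 0 0 / 0 0 0 0 0 12 / 0 0 0 0 0 0 / 0 0 3 0 0 0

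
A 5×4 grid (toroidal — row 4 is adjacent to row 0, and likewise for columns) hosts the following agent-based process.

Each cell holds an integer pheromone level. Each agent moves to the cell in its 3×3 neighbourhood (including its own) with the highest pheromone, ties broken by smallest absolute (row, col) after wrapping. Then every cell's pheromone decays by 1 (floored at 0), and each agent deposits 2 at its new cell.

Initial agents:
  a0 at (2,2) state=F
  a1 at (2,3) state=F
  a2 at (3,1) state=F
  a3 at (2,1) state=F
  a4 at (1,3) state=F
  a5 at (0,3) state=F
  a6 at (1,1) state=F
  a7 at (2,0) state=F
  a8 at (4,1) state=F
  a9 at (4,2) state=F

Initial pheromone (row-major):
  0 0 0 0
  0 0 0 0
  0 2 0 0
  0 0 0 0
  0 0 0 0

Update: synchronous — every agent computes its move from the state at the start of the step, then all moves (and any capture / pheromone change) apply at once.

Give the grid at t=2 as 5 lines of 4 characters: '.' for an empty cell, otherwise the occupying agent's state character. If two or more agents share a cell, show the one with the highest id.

t=1: a0@(2,1) a1@(1,0) a2@(2,1) a3@(2,1) a4@(0,0) a5@(0,0) a6@(2,1) a7@(2,1) a8@(0,0) a9@(0,1) | pheromone: 6 2 0 0 / 2 0 0 0 / 0 11 0 0 / 0 0 0 0 / 0 0 0 0
t=2: a0@(2,1) a1@(2,1) a2@(2,1) a3@(2,1) a4@(0,0) a5@(0,0) a6@(2,1) a7@(2,1) a8@(0,0) a9@(0,0) | pheromone: 13 1 0 0 / 1 0 0 0 / 0 22 0 0 / 0 0 0 0 / 0 0 0 0

F...
....
.F..
....
....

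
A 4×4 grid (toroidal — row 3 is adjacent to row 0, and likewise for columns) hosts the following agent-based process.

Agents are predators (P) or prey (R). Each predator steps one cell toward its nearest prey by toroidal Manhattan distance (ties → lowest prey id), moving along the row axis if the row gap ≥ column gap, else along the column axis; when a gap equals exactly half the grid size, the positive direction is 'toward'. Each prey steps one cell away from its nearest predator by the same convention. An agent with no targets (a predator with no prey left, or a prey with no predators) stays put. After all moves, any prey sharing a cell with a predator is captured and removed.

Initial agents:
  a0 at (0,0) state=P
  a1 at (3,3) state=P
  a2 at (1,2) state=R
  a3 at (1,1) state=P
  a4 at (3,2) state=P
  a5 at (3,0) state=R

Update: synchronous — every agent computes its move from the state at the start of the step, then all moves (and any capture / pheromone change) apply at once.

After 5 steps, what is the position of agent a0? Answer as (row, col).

(3, 0)

t=1: a0@(3,0):P a1@(3,0):P a2@(1,3):R a3@(1,2):P a4@(0,2):P a5@(2,0):R
t=2: a0@(2,0):P a1@(2,0):P a2@(1,0):R a3@(1,3):P a4@(1,2):P a5@(1,0):R
t=3: a0@(1,0):P a1@(1,0):P a2@(0,0):R a3@(1,0):P a4@(1,3):P a5@(0,0):R
t=4: a0@(0,0):P a1@(0,0):P a2@(3,0):R a3@(0,0):P a4@(0,3):P a5@(3,0):R
t=5: a0@(3,0):P a1@(3,0):P a2@(2,0):R a3@(3,0):P a4@(3,3):P a5@(2,0):R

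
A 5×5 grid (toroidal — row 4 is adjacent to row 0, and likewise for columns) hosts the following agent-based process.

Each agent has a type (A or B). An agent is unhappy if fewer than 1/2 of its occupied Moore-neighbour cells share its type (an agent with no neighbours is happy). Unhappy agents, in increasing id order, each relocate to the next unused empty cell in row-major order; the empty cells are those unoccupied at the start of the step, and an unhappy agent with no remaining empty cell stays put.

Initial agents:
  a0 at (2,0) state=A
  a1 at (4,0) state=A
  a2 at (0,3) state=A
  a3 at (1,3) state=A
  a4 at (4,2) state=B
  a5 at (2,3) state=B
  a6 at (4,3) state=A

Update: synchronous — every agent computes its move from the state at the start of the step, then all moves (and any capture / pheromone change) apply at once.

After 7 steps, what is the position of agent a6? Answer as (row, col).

(4, 3)

t=1: a0@(2,0):A a1@(4,0):A a2@(0,3):A a3@(1,3):A a4@(0,0):B a5@(0,1):B a6@(4,3):A
t=2: a0@(2,0):A a1@(0,2):A a2@(0,3):A a3@(1,3):A a4@(0,0):B a5@(0,1):B a6@(4,3):A
t=3: (unchanged — steady state)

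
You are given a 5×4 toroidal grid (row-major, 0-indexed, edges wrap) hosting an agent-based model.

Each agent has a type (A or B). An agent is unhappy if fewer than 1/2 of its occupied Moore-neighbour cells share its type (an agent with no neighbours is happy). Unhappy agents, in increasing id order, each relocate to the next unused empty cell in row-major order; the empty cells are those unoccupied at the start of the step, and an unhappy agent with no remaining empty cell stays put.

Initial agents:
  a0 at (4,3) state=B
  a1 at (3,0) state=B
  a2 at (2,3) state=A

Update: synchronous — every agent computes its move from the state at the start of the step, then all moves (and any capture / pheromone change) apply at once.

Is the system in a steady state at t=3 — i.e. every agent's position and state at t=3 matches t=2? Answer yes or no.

t=1: a0@(4,3):B a1@(3,0):B a2@(0,0):A
t=2: a0@(4,3):B a1@(3,0):B a2@(0,1):A
t=3: (unchanged — steady state)

yes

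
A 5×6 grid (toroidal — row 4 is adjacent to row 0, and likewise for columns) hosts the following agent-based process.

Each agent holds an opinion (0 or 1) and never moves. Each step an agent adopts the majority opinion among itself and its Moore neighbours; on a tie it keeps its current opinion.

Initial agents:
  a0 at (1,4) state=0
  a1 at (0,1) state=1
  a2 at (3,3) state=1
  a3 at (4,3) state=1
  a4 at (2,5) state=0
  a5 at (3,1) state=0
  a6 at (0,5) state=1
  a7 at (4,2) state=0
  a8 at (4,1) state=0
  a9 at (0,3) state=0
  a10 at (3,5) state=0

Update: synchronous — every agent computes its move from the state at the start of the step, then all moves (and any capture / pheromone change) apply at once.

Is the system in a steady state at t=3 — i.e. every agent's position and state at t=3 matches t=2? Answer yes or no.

yes

t=1: a0@(1,4):0 a1@(0,1):0 a2@(3,3):1 a3@(4,3):1 a4@(2,5):0 a5@(3,1):0 a6@(0,5):1 a7@(4,2):0 a8@(4,1):0 a9@(0,3):0 a10@(3,5):0
t=2: (unchanged — steady state)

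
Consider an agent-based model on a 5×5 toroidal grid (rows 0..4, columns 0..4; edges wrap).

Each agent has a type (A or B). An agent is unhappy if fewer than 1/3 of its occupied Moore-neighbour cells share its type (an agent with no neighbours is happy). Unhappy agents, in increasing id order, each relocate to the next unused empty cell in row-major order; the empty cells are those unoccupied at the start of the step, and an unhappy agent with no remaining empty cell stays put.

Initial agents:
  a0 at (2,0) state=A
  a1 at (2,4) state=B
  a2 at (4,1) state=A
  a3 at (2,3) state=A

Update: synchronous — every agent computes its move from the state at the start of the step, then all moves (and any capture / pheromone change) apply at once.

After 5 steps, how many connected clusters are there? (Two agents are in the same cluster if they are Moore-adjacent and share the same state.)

2

t=1: a0@(0,0):A a1@(0,1):B a2@(4,1):A a3@(0,2):A
t=2: a0@(0,0):A a1@(0,3):B a2@(4,1):A a3@(0,2):A
t=3: a0@(0,0):A a1@(0,1):B a2@(4,1):A a3@(0,2):A
t=4: a0@(0,0):A a1@(0,3):B a2@(4,1):A a3@(0,2):A
t=5: a0@(0,0):A a1@(0,1):B a2@(4,1):A a3@(0,2):A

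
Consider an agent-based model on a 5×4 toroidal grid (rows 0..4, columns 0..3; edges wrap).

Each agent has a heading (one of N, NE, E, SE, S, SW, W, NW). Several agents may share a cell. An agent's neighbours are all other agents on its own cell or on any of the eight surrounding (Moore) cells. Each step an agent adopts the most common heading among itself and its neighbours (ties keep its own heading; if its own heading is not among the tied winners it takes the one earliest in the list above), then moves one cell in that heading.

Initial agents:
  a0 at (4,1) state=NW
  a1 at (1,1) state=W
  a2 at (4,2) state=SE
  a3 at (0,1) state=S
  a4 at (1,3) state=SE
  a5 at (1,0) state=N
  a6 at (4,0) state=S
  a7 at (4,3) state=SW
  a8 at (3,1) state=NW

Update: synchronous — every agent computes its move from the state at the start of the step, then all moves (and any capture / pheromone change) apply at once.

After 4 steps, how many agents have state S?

t=1: a0@(3,0):NW a1@(1,0):W a2@(3,1):NW a3@(1,1):S a4@(2,0):SE a5@(0,0):N a6@(0,0):S a7@(0,2):SW a8@(2,0):NW
t=2: a0@(2,3):NW a1@(2,0):S a2@(2,0):NW a3@(2,1):S a4@(1,3):NW a5@(1,0):S a6@(1,0):S a7@(1,1):SW a8@(1,3):NW
t=3: a0@(1,2):NW a1@(3,0):S a2@(1,3):NW a3@(3,1):S a4@(0,2):NW a5@(2,0):S a6@(2,0):S a7@(2,1):S a8@(0,2):NW
t=4: a0@(0,1):NW a1@(4,0):S a2@(0,2):NW a3@(4,1):S a4@(4,1):NW a5@(3,0):S a6@(3,0):S a7@(3,1):S a8@(4,1):NW

5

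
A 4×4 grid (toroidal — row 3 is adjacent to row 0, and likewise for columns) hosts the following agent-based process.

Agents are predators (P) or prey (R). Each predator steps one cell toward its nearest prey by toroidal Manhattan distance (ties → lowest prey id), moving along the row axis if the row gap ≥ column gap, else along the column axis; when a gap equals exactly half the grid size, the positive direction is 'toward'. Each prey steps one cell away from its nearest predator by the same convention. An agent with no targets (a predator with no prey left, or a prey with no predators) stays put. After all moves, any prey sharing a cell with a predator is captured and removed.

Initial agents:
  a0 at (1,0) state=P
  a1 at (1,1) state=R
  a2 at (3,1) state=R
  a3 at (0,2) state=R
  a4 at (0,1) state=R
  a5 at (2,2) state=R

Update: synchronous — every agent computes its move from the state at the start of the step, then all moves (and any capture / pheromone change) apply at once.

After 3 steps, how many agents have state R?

5

t=1: a0@(1,1):P a1@(1,2):R a2@(2,1):R a3@(0,1):R a4@(3,1):R a5@(2,1):R
t=2: a0@(1,2):P a1@(1,3):R a2@(3,1):R a3@(3,1):R a4@(2,1):R a5@(3,1):R
t=3: a0@(1,3):P a1@(1,0):R a2@(2,1):R a3@(2,1):R a4@(3,1):R a5@(2,1):R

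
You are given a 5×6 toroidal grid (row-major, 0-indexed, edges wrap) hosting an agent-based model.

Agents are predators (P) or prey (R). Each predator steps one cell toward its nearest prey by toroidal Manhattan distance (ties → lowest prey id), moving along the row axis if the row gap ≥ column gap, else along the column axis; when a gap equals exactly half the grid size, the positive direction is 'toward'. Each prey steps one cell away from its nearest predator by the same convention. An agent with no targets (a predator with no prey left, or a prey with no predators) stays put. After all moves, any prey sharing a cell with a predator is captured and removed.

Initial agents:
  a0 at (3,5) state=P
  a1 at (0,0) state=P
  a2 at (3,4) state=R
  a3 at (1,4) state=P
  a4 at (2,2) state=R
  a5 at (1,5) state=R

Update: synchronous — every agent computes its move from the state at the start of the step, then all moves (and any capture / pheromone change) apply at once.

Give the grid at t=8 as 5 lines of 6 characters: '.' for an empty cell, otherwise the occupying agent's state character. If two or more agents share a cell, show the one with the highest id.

t=1: a0@(3,4):P a1@(1,0):P a2@(3,3):R a3@(1,5):P a4@(2,1):R
t=2: a0@(3,3):P a1@(2,0):P a2@(3,2):R a3@(1,0):P a4@(3,1):R
t=3: a0@(3,2):P a1@(3,0):P a2@(3,1):R a3@(2,0):P
t=4: a0@(3,1):P a1@(3,1):P a3@(3,0):P
t=5: (unchanged — steady state)

......
......
......
PP....
......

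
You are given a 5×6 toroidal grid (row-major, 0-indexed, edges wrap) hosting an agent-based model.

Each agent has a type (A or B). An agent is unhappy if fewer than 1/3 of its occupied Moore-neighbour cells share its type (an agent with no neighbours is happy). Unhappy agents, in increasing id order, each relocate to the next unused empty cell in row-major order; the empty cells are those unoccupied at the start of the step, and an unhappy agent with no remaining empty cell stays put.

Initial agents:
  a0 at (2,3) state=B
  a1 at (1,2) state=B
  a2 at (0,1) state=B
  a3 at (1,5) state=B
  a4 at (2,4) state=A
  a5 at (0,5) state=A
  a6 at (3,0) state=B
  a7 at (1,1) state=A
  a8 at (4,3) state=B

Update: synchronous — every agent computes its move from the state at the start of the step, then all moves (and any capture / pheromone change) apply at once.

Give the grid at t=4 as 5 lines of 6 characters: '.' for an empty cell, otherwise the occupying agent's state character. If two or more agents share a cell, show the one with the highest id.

BB.AAA
B.B...
...B..
B.....
......

t=1: a0@(2,3):B a1@(1,2):B a2@(0,1):B a3@(0,0):B a4@(0,2):A a5@(0,3):A a6@(3,0):B a7@(0,4):A a8@(4,3):B
t=2: a0@(2,3):B a1@(1,2):B a2@(0,1):B a3@(0,0):B a4@(0,5):A a5@(0,3):A a6@(3,0):B a7@(0,4):A a8@(1,0):B
t=3: (unchanged — steady state)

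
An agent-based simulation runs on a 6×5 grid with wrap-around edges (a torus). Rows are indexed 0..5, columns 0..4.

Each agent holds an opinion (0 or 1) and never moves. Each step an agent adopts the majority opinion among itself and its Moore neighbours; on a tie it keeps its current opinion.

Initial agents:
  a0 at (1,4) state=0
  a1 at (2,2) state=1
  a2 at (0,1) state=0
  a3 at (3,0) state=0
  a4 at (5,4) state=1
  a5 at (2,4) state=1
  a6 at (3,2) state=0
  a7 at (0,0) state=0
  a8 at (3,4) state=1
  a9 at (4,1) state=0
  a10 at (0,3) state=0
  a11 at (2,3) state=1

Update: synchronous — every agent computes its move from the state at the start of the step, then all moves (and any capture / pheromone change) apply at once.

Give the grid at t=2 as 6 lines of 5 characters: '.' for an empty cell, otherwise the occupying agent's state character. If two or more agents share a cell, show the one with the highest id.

t=1: a0@(1,4):0 a1@(2,2):1 a2@(0,1):0 a3@(3,0):0 a4@(5,4):0 a5@(2,4):1 a6@(3,2):0 a7@(0,0):0 a8@(3,4):1 a9@(4,1):0 a10@(0,3):0 a11@(2,3):1
t=2: (unchanged — steady state)

00.0.
....0
..111
0.0.1
.0...
....0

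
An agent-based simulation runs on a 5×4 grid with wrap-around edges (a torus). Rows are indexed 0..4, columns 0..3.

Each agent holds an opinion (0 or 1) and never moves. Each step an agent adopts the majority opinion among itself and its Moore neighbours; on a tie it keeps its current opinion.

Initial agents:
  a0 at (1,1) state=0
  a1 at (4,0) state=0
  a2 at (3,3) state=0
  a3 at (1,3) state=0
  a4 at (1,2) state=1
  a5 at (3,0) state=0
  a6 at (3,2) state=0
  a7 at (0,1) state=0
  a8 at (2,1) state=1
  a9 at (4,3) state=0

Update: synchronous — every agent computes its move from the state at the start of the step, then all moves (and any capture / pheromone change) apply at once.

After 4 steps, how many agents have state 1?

0

t=1: a0@(1,1):0 a1@(4,0):0 a2@(3,3):0 a3@(1,3):0 a4@(1,2):0 a5@(3,0):0 a6@(3,2):0 a7@(0,1):0 a8@(2,1):0 a9@(4,3):0
t=2: (unchanged — steady state)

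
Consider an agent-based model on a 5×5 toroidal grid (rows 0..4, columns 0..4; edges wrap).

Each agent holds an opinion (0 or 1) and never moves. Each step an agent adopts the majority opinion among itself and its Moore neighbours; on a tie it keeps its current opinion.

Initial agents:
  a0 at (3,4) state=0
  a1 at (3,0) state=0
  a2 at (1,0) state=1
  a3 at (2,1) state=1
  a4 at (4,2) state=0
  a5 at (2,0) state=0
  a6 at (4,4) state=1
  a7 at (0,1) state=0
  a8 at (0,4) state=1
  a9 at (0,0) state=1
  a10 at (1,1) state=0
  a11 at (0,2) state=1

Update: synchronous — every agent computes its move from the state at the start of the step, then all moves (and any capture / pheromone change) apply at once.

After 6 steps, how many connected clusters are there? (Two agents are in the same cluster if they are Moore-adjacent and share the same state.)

t=1: a0@(3,4):0 a1@(3,0):0 a2@(1,0):1 a3@(2,1):0 a4@(4,2):0 a5@(2,0):0 a6@(4,4):1 a7@(0,1):0 a8@(0,4):1 a9@(0,0):1 a10@(1,1):1 a11@(0,2):0
t=2: a0@(3,4):0 a1@(3,0):0 a2@(1,0):1 a3@(2,1):0 a4@(4,2):0 a5@(2,0):0 a6@(4,4):1 a7@(0,1):0 a8@(0,4):1 a9@(0,0):1 a10@(1,1):0 a11@(0,2):0
t=3: a0@(3,4):0 a1@(3,0):0 a2@(1,0):0 a3@(2,1):0 a4@(4,2):0 a5@(2,0):0 a6@(4,4):1 a7@(0,1):0 a8@(0,4):1 a9@(0,0):1 a10@(1,1):0 a11@(0,2):0
t=4: (unchanged — steady state)

2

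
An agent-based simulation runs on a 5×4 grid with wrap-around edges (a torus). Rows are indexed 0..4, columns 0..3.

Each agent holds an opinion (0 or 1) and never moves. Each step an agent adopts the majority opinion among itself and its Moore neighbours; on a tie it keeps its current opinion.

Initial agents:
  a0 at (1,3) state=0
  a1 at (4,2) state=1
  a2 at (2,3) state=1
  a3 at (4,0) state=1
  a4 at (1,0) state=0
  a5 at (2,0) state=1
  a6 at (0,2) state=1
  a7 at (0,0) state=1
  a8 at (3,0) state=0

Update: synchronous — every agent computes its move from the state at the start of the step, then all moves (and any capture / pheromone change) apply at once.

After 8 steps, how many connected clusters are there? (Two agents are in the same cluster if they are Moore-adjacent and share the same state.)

1

t=1: a0@(1,3):1 a1@(4,2):1 a2@(2,3):0 a3@(4,0):1 a4@(1,0):1 a5@(2,0):0 a6@(0,2):1 a7@(0,0):1 a8@(3,0):1
t=2: a0@(1,3):1 a1@(4,2):1 a2@(2,3):1 a3@(4,0):1 a4@(1,0):1 a5@(2,0):1 a6@(0,2):1 a7@(0,0):1 a8@(3,0):1
t=3: (unchanged — steady state)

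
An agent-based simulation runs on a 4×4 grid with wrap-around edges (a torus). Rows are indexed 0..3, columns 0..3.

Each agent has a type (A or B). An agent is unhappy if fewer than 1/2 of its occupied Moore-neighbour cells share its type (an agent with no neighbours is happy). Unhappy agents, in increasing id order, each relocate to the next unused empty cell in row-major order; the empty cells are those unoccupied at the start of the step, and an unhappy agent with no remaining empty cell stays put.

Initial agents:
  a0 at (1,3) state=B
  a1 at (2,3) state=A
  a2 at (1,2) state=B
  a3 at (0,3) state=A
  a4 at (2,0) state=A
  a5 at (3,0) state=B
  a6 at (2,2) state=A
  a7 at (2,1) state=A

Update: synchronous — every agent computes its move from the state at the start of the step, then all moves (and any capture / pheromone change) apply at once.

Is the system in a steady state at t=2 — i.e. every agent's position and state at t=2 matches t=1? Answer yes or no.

t=1: a0@(0,0):B a1@(0,1):A a2@(0,2):B a3@(1,0):A a4@(2,0):A a5@(1,1):B a6@(2,2):A a7@(2,1):A
t=2: a0@(0,3):B a1@(1,2):A a2@(0,2):B a3@(1,0):A a4@(2,0):A a5@(1,3):B a6@(2,2):A a7@(2,1):A

no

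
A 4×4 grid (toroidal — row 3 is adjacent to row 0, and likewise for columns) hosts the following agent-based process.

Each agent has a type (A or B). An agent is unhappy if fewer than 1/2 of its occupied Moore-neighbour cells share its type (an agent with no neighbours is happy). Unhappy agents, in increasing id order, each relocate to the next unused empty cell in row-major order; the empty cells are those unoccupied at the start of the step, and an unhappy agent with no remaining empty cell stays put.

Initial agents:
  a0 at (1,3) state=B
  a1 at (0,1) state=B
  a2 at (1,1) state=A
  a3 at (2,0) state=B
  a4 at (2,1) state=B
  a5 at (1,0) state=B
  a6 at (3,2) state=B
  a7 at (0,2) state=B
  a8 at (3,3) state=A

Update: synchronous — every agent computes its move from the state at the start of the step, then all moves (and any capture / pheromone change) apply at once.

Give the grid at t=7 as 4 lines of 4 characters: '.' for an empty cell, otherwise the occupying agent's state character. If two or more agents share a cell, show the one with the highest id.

t=1: a0@(1,3):B a1@(0,1):B a2@(0,0):A a3@(2,0):B a4@(2,1):B a5@(1,0):B a6@(3,2):B a7@(0,2):B a8@(0,3):A
t=2: a0@(1,3):B a1@(0,1):B a2@(1,1):A a3@(2,0):B a4@(2,1):B a5@(1,0):B a6@(3,2):B a7@(0,2):B a8@(1,2):A
t=3: a0@(1,3):B a1@(0,1):B a2@(0,0):A a3@(2,0):B a4@(2,1):B a5@(1,0):B a6@(3,2):B a7@(0,2):B a8@(0,3):A
t=4: a0@(1,3):B a1@(0,1):B a2@(1,1):A a3@(2,0):B a4@(2,1):B a5@(1,0):B a6@(3,2):B a7@(0,2):B a8@(1,2):A
t=5: a0@(1,3):B a1@(0,1):B a2@(0,0):A a3@(2,0):B a4@(2,1):B a5@(1,0):B a6@(3,2):B a7@(0,2):B a8@(0,3):A
t=6: a0@(1,3):B a1@(0,1):B a2@(1,1):A a3@(2,0):B a4@(2,1):B a5@(1,0):B a6@(3,2):B a7@(0,2):B a8@(1,2):A
t=7: a0@(1,3):B a1@(0,1):B a2@(0,0):A a3@(2,0):B a4@(2,1):B a5@(1,0):B a6@(3,2):B a7@(0,2):B a8@(0,3):A

ABBA
B..B
BB..
..B.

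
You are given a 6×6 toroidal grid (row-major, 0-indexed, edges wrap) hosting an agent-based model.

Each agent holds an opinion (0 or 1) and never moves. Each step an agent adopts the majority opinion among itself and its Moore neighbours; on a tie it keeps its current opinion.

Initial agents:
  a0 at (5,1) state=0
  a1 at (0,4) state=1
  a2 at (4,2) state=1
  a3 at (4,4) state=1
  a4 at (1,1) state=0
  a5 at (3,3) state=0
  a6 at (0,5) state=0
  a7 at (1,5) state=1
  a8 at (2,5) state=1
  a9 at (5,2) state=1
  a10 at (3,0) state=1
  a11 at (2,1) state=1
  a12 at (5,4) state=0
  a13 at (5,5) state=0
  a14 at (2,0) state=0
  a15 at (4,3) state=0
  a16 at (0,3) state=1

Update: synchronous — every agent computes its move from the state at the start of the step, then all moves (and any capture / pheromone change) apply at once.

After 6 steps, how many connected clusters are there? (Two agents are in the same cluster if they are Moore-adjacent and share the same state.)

2

t=1: a0@(5,1):1 a1@(0,4):1 a2@(4,2):0 a3@(4,4):0 a4@(1,1):0 a5@(3,3):0 a6@(0,5):0 a7@(1,5):1 a8@(2,5):1 a9@(5,2):1 a10@(3,0):1 a11@(2,1):1 a12@(5,4):0 a13@(5,5):0 a14@(2,0):1 a15@(4,3):0 a16@(0,3):1
t=2: a0@(5,1):1 a1@(0,4):1 a2@(4,2):0 a3@(4,4):0 a4@(1,1):1 a5@(3,3):0 a6@(0,5):0 a7@(1,5):1 a8@(2,5):1 a9@(5,2):1 a10@(3,0):1 a11@(2,1):1 a12@(5,4):0 a13@(5,5):0 a14@(2,0):1 a15@(4,3):0 a16@(0,3):1
t=3: (unchanged — steady state)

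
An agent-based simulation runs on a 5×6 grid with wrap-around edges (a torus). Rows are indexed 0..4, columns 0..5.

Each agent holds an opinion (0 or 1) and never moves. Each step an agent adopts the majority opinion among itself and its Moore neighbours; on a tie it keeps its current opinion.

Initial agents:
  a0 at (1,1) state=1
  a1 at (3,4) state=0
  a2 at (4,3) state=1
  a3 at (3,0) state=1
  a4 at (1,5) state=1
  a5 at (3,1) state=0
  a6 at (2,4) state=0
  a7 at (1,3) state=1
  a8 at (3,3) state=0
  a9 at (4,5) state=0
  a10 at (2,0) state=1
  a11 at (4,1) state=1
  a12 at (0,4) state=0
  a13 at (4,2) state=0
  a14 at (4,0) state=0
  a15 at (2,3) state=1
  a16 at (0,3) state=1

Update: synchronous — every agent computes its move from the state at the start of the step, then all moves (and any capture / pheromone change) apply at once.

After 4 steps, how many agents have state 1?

t=1: a0@(1,1):1 a1@(3,4):0 a2@(4,3):0 a3@(3,0):1 a4@(1,5):1 a5@(3,1):0 a6@(2,4):0 a7@(1,3):1 a8@(3,3):0 a9@(4,5):0 a10@(2,0):1 a11@(4,1):0 a12@(0,4):1 a13@(4,2):0 a14@(4,0):0 a15@(2,3):0 a16@(0,3):1
t=2: a0@(1,1):1 a1@(3,4):0 a2@(4,3):0 a3@(3,0):0 a4@(1,5):1 a5@(3,1):0 a6@(2,4):0 a7@(1,3):1 a8@(3,3):0 a9@(4,5):0 a10@(2,0):1 a11@(4,1):0 a12@(0,4):1 a13@(4,2):0 a14@(4,0):0 a15@(2,3):0 a16@(0,3):1
t=3: (unchanged — steady state)

6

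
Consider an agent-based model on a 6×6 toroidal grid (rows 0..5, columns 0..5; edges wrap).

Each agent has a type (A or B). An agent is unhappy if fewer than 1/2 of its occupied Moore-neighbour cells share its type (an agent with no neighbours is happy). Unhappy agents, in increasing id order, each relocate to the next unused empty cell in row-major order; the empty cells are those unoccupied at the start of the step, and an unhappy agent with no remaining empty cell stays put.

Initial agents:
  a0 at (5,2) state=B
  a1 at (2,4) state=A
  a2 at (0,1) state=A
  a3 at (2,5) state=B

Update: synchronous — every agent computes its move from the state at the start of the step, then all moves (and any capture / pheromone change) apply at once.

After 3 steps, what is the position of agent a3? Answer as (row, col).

t=1: a0@(0,0):B a1@(0,2):A a2@(0,3):A a3@(0,4):B
t=2: a0@(0,0):B a1@(0,2):A a2@(0,3):A a3@(0,1):B
t=3: (unchanged — steady state)

(0, 1)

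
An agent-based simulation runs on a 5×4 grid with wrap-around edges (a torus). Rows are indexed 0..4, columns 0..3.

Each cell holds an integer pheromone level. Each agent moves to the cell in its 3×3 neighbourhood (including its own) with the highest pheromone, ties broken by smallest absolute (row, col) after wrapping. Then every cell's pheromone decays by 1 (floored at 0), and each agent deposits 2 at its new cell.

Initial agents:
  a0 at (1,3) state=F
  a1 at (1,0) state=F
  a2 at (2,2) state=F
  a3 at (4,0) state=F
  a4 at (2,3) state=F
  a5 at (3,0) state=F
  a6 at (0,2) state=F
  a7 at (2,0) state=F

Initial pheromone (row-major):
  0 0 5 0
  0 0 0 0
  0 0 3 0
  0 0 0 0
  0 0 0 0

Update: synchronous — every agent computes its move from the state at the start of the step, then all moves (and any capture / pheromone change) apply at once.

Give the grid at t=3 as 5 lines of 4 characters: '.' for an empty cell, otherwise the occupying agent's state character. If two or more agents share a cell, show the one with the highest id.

F.F.
....
..F.
....
....

t=1: a0@(0,2) a1@(0,0) a2@(2,2) a3@(0,0) a4@(2,2) a5@(2,0) a6@(0,2) a7@(1,0) | pheromone: 4 0 8 0 / 2 0 0 0 / 2 0 6 0 / 0 0 0 0 / 0 0 0 0
t=2: a0@(0,2) a1@(0,0) a2@(2,2) a3@(0,0) a4@(2,2) a5@(1,0) a6@(0,2) a7@(0,0) | pheromone: 9 0 11 0 / 3 0 0 0 / 1 0 9 0 / 0 0 0 0 / 0 0 0 0
t=3: a0@(0,2) a1@(0,0) a2@(2,2) a3@(0,0) a4@(2,2) a5@(0,0) a6@(0,2) a7@(0,0) | pheromone: 16 0 14 0 / 2 0 0 0 / 0 0 12 0 / 0 0 0 0 / 0 0 0 0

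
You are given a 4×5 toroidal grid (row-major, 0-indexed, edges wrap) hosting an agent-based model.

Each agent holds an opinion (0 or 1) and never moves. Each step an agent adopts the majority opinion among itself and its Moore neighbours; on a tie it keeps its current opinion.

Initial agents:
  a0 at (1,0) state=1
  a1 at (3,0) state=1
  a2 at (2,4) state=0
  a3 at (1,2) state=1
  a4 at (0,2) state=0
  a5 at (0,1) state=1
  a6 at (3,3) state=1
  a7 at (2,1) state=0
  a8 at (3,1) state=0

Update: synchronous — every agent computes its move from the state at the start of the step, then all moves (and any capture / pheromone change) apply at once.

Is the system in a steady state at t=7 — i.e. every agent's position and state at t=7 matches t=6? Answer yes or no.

t=1: a0@(1,0):1 a1@(3,0):0 a2@(2,4):1 a3@(1,2):1 a4@(0,2):1 a5@(0,1):1 a6@(3,3):0 a7@(2,1):1 a8@(3,1):0
t=2: a0@(1,0):1 a1@(3,0):1 a2@(2,4):1 a3@(1,2):1 a4@(0,2):1 a5@(0,1):1 a6@(3,3):1 a7@(2,1):1 a8@(3,1):1
t=3: (unchanged — steady state)

yes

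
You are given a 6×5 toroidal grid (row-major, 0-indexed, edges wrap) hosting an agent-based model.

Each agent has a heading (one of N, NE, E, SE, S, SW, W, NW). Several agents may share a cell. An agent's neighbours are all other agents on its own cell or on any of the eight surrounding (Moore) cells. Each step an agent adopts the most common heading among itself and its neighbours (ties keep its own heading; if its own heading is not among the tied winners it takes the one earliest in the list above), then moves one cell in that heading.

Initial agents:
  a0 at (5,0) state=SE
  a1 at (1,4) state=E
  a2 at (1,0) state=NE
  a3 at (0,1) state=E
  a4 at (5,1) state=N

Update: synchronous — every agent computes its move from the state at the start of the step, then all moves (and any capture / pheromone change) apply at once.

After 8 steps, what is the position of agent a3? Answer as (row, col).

(0, 4)

t=1: a0@(0,1):SE a1@(1,0):E a2@(1,1):E a3@(0,2):E a4@(4,1):N
t=2: a0@(0,2):E a1@(1,1):E a2@(1,2):E a3@(0,3):E a4@(3,1):N
t=3: a0@(0,3):E a1@(1,2):E a2@(1,3):E a3@(0,4):E a4@(2,1):N
t=4: a0@(0,4):E a1@(1,3):E a2@(1,4):E a3@(0,0):E a4@(1,1):N
t=5: a0@(0,0):E a1@(1,4):E a2@(1,0):E a3@(0,1):E a4@(0,1):N
t=6: a0@(0,1):E a1@(1,0):E a2@(1,1):E a3@(0,2):E a4@(0,2):E
t=7: a0@(0,2):E a1@(1,1):E a2@(1,2):E a3@(0,3):E a4@(0,3):E
t=8: a0@(0,3):E a1@(1,2):E a2@(1,3):E a3@(0,4):E a4@(0,4):E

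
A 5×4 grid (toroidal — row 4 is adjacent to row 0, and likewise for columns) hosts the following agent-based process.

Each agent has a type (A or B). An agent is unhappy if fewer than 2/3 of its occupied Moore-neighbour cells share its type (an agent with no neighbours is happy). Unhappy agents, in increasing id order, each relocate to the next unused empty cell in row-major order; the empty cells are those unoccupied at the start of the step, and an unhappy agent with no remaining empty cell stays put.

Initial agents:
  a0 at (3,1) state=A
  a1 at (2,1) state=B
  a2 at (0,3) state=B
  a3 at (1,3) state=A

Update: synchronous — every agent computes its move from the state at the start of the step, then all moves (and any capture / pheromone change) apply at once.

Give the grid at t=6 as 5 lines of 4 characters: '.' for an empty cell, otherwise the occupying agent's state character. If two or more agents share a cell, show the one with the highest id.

..AB
.BA.
....
....
....

t=1: a0@(0,0):A a1@(0,1):B a2@(0,2):B a3@(1,0):A
t=2: a0@(0,3):A a1@(1,1):B a2@(0,2):B a3@(1,2):A
t=3: a0@(0,0):A a1@(0,1):B a2@(1,0):B a3@(1,3):A
t=4: a0@(0,2):A a1@(0,3):B a2@(1,1):B a3@(1,2):A
t=5: a0@(0,0):A a1@(0,1):B a2@(1,0):B a3@(1,3):A
t=6: a0@(0,2):A a1@(0,3):B a2@(1,1):B a3@(1,2):A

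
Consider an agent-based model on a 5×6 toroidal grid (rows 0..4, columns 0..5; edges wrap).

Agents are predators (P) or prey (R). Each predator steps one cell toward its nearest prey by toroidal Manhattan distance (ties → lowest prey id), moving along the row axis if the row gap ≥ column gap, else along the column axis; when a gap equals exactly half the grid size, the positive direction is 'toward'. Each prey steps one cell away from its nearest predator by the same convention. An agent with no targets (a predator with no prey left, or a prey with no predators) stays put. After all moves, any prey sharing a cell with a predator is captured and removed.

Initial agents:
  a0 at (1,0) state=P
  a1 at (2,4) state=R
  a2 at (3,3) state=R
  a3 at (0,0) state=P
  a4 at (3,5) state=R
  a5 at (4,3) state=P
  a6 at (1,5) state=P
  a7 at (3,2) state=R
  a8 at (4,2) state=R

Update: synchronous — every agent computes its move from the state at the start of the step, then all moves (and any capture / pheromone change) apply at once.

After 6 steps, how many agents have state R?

4

t=1: a0@(1,5):P a1@(3,4):R a2@(2,3):R a3@(4,0):P a4@(4,5):R a5@(3,3):P a6@(2,5):P a7@(2,2):R a8@(4,1):R
t=2: a0@(0,5):P a2@(1,3):R a3@(4,5):P a4@(4,4):R a5@(3,4):P a6@(3,5):P a7@(1,2):R a8@(4,2):R
t=3: a0@(4,5):P a2@(1,2):R a3@(4,4):P a4@(4,3):R a5@(4,4):P a6@(4,5):P a7@(1,1):R a8@(4,1):R
t=4: a0@(4,4):P a2@(2,2):R a3@(4,3):P a4@(4,2):R a5@(4,3):P a6@(4,4):P a7@(2,1):R a8@(4,2):R
t=5: a0@(4,3):P a2@(1,2):R a3@(4,2):P a4@(4,1):R a5@(4,2):P a6@(4,3):P a7@(1,1):R a8@(4,1):R
t=6: a0@(4,2):P a2@(2,2):R a3@(4,1):P a4@(4,0):R a5@(4,1):P a6@(4,2):P a7@(2,1):R a8@(4,0):R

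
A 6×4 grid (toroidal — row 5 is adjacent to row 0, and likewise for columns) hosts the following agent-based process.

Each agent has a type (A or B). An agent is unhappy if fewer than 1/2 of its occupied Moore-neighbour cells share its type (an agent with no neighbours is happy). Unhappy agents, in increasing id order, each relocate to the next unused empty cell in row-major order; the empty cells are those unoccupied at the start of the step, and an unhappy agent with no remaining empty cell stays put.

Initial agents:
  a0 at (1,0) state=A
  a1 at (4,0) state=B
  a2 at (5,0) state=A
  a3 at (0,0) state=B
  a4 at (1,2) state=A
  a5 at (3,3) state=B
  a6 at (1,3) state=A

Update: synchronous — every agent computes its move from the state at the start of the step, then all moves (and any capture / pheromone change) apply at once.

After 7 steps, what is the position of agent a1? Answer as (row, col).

(4, 0)

t=1: a0@(1,0):A a1@(4,0):B a2@(0,1):A a3@(0,2):B a4@(1,2):A a5@(3,3):B a6@(1,3):A
t=2: a0@(1,0):A a1@(4,0):B a2@(0,1):A a3@(0,0):B a4@(1,2):A a5@(3,3):B a6@(1,3):A
t=3: a0@(1,0):A a1@(4,0):B a2@(0,1):A a3@(0,2):B a4@(1,2):A a5@(3,3):B a6@(1,3):A
t=4: a0@(1,0):A a1@(4,0):B a2@(0,1):A a3@(0,0):B a4@(1,2):A a5@(3,3):B a6@(1,3):A
t=5: a0@(1,0):A a1@(4,0):B a2@(0,1):A a3@(0,2):B a4@(1,2):A a5@(3,3):B a6@(1,3):A
t=6: a0@(1,0):A a1@(4,0):B a2@(0,1):A a3@(0,0):B a4@(1,2):A a5@(3,3):B a6@(1,3):A
t=7: a0@(1,0):A a1@(4,0):B a2@(0,1):A a3@(0,2):B a4@(1,2):A a5@(3,3):B a6@(1,3):A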